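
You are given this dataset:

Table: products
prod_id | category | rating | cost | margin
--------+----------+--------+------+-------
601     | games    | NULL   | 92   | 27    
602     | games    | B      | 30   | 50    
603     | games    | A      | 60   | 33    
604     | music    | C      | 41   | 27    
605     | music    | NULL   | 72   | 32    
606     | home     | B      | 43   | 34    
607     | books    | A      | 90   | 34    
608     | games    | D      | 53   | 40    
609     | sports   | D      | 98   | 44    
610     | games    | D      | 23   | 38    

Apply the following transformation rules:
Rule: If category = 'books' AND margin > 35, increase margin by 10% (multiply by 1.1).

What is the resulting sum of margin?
359

Step 1: Find records where category = 'books' AND margin > 35
Step 2: 0 records match, summing to 0
Step 3: After multiplier: 0 × 1.1 = 0.0
Step 4: Unaffected records sum: 359
Step 5: Final sum = 0.0 + 359 = 359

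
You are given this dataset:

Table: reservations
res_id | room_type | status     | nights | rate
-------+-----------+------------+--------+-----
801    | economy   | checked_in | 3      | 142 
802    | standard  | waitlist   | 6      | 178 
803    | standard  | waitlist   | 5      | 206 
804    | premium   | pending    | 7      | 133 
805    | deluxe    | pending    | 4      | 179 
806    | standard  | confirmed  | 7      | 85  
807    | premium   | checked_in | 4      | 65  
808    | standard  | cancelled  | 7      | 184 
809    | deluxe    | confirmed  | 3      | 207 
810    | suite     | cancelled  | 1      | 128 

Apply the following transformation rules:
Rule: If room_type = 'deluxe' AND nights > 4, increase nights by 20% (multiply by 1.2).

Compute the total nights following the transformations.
47

Step 1: Find records where room_type = 'deluxe' AND nights > 4
Step 2: 0 records match, summing to 0
Step 3: After multiplier: 0 × 1.2 = 0.0
Step 4: Unaffected records sum: 47
Step 5: Final sum = 0.0 + 47 = 47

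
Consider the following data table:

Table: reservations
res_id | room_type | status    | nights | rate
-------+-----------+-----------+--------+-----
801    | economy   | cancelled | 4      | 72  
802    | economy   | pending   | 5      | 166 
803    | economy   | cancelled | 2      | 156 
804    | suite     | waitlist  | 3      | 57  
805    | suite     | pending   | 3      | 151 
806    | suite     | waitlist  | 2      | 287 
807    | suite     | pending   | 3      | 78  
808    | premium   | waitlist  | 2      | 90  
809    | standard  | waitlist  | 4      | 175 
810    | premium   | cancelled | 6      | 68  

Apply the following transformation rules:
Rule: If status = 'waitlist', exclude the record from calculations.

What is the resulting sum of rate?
691

Step 1: Identify records where status = 'waitlist'
Step 2: The excluded records sum to 609
Step 3: Original total rate = 1300
Step 4: Remaining total = 1300 - 609 = 691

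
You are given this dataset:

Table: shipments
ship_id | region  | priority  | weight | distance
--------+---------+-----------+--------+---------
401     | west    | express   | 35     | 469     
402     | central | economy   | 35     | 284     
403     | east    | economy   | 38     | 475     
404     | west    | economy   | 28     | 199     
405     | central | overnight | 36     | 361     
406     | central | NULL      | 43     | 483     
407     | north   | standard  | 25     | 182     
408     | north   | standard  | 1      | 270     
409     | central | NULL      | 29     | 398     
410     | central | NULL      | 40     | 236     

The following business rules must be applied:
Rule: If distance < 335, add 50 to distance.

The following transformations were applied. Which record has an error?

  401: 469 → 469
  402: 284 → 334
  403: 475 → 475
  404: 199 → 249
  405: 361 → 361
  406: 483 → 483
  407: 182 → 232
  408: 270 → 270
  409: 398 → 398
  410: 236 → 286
Record 408 has an error. The correct transformed value should be 320, not 270.

Step 1: Check each record against the rule
Step 2: Record 408 has distance = 270
Step 3: Since 270 < 335, the bonus should have been applied
Step 4: Correct value = 320, but claimed value = 270
Conclusion: Record 408 has the error.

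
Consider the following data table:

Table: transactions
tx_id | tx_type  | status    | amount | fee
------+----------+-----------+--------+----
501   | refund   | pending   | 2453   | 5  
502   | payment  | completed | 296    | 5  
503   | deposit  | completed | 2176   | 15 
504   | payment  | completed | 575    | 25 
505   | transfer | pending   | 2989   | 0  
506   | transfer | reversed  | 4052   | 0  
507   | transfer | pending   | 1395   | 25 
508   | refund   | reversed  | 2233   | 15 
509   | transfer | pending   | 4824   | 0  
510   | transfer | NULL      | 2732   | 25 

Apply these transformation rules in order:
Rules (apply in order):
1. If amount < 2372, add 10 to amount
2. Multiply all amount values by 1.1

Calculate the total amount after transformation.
26152.5

Step 1: Apply Rule 1 - Add 10 to records with amount < 2372
  - 5 records affected: 6675 + (5 × 10) = 6725
  - Unaffected records: 17050
  - Sum after Rule 1: 23775
Step 2: Apply Rule 2 - Multiply all by 1.1
  - 23775 × 1.1 = 26152.5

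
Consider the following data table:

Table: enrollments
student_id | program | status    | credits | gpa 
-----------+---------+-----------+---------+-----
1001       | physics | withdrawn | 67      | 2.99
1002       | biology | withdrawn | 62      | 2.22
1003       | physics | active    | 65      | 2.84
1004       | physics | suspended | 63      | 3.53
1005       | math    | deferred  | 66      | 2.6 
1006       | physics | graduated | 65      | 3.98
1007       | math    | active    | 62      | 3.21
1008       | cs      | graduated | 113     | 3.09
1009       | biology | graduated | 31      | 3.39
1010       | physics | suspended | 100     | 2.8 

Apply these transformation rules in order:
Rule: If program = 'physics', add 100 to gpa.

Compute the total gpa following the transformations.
530.65

Step 1: Count records where program = 'physics': 5
Step 2: Total bonus added: 5 × 100 = 500
Step 3: Original sum of gpa: 30.65
Step 4: Final sum = 30.65 + 500 = 530.65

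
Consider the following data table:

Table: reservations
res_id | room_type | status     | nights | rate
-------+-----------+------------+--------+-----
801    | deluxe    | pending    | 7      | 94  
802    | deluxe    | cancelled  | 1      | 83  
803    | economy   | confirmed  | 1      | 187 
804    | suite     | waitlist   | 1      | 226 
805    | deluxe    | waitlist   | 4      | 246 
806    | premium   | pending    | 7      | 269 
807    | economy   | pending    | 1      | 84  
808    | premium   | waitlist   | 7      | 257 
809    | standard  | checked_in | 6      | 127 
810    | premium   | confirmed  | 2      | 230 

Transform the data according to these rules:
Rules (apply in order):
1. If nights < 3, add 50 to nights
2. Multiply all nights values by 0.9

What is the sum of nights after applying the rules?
258.3

Step 1: Apply Rule 1 - Add 50 to records with nights < 3
  - 5 records affected: 6 + (5 × 50) = 256
  - Unaffected records: 31
  - Sum after Rule 1: 287
Step 2: Apply Rule 2 - Multiply all by 0.9
  - 287 × 0.9 = 258.3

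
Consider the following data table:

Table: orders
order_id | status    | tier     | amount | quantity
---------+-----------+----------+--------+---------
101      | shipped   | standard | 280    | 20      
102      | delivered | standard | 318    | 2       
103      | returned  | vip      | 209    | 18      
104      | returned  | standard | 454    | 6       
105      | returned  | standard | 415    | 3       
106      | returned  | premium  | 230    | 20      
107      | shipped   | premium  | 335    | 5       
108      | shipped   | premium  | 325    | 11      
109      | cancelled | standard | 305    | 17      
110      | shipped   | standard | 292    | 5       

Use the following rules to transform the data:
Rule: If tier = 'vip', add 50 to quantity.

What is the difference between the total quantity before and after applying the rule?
50

Step 1: Original sum of quantity = 107
Step 2: 1 records have tier = 'vip'
Step 3: Each affected record changes by 50
Step 4: Total change = 1 × 50 = 50
Step 5: New sum = 107 + 50 = 157
Step 6: Difference = |157 - 107| = 50
        (Sum increased by 50)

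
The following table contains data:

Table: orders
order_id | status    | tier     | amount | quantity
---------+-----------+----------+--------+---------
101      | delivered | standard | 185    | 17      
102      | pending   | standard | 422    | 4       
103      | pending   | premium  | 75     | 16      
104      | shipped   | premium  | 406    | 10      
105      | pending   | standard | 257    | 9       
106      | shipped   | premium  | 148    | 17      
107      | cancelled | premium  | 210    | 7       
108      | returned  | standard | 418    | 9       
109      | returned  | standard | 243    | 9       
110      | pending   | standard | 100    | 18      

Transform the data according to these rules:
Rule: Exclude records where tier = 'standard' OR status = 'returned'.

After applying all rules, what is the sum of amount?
839

Step 1: Find records where tier = 'standard' OR status = 'returned'
Step 2: 6 records match, summing to 1625
Step 3: Original sum: 2464
Step 4: Remaining sum = 2464 - 1625 = 839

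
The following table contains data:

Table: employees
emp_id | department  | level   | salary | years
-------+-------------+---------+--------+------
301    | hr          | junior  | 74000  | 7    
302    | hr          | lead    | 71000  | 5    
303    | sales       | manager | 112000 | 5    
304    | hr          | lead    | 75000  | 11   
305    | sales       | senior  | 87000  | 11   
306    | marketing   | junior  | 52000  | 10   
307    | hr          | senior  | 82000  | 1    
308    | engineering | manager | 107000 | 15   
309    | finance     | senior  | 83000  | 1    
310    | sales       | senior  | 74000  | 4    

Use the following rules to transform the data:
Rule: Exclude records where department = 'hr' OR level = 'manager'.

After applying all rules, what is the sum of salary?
296000

Step 1: Find records where department = 'hr' OR level = 'manager'
Step 2: 6 records match, summing to 521000
Step 3: Original sum: 817000
Step 4: Remaining sum = 817000 - 521000 = 296000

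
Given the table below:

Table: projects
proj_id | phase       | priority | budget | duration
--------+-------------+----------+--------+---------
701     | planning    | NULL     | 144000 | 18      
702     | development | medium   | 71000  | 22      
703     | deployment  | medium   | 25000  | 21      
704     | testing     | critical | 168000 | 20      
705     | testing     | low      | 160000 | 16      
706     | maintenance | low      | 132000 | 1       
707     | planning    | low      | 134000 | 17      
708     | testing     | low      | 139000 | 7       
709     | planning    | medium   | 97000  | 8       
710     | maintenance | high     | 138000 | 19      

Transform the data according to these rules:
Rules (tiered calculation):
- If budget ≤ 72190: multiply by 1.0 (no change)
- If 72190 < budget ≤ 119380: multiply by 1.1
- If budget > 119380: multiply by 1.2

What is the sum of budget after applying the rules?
1420700.0

Step 1: Tier 1 (budget ≤ 72190): 2 records, sum = 96000 × 1.0 = 96000.0
Step 2: Tier 2 (72190 < budget ≤ 119380): 1 records, sum = 97000 × 1.1 = 106700.0
Step 3: Tier 3 (budget > 119380): 7 records, sum = 1015000 × 1.2 = 1218000.0
Step 4: Final sum = 96000.0 + 106700.0 + 1218000.0 = 1420700.0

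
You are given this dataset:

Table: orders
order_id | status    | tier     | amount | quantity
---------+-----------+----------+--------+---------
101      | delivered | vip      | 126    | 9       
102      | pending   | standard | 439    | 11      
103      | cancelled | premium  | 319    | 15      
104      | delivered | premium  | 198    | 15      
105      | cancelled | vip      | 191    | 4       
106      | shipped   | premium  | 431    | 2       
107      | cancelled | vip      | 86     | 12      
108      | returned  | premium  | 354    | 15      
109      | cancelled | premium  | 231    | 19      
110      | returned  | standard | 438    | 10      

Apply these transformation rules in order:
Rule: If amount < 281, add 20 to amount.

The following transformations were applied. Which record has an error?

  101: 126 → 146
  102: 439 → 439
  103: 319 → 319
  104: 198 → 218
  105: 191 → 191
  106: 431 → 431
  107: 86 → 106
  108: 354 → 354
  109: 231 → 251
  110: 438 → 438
Record 105 has an error. The correct transformed value should be 211, not 191.

Step 1: Check each record against the rule
Step 2: Record 105 has amount = 191
Step 3: Since 191 < 281, the bonus should have been applied
Step 4: Correct value = 211, but claimed value = 191
Conclusion: Record 105 has the error.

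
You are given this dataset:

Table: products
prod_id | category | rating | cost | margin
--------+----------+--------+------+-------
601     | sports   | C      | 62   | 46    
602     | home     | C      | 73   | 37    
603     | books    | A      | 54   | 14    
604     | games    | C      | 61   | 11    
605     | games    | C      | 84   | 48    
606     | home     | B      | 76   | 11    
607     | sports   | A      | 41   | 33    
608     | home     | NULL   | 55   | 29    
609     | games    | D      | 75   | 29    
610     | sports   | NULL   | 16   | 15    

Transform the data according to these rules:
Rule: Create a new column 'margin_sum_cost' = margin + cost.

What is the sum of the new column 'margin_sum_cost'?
870

Step 1: For each record, compute margin + cost
Example calculations:
  46 + 62 = 108
  37 + 73 = 110
  14 + 54 = 68
  ...
Step 2: Sum all derived values
Step 3: Total = 870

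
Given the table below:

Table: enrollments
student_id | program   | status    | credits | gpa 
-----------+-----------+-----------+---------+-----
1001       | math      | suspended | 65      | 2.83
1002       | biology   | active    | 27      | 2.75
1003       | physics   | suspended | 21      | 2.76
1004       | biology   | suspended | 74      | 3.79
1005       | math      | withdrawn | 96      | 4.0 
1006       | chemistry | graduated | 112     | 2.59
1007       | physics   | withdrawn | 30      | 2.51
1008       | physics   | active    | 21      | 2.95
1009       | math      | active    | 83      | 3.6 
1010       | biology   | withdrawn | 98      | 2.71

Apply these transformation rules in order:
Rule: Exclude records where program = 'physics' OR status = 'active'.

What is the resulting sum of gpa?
15.92

Step 1: Find records where program = 'physics' OR status = 'active'
Step 2: 5 records match, summing to 14.57
Step 3: Original sum: 30.49
Step 4: Remaining sum = 30.49 - 14.57 = 15.92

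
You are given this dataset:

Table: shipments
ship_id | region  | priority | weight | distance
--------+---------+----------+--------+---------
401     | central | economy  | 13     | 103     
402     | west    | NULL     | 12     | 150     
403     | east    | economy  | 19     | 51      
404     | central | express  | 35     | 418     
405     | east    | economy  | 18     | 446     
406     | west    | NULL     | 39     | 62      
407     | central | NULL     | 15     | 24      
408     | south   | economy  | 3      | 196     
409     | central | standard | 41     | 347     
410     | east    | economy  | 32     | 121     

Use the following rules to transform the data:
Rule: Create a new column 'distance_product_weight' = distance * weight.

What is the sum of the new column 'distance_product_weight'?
48231

Step 1: For each record, compute distance * weight
Example calculations:
  103 * 13 = 1339
  150 * 12 = 1800
  51 * 19 = 969
  ...
Step 2: Sum all derived values
Step 3: Total = 48231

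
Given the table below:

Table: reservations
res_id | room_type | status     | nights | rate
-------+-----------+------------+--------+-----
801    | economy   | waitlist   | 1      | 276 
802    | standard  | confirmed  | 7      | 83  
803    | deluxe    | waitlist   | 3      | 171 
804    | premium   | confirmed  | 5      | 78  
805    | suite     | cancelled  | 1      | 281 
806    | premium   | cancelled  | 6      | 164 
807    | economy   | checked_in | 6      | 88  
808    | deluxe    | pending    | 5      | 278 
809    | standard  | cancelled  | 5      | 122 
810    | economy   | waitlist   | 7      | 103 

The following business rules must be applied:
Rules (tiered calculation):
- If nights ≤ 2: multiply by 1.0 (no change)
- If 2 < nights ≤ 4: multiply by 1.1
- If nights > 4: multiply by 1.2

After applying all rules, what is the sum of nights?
54.5

Step 1: Tier 1 (nights ≤ 2): 2 records, sum = 2 × 1.0 = 2.0
Step 2: Tier 2 (2 < nights ≤ 4): 1 records, sum = 3 × 1.1 = 3.3
Step 3: Tier 3 (nights > 4): 7 records, sum = 41 × 1.2 = 49.2
Step 4: Final sum = 2.0 + 3.3 + 49.2 = 54.5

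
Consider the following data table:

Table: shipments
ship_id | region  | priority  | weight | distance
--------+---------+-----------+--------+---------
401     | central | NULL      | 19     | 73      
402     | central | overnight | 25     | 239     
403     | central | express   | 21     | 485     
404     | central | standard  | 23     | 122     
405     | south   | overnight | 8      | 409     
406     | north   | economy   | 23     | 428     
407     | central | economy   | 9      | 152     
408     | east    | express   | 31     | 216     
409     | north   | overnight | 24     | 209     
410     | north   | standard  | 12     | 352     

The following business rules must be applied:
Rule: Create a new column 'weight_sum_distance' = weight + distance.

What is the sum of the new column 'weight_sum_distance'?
2880

Step 1: For each record, compute weight + distance
Example calculations:
  19 + 73 = 92
  25 + 239 = 264
  21 + 485 = 506
  ...
Step 2: Sum all derived values
Step 3: Total = 2880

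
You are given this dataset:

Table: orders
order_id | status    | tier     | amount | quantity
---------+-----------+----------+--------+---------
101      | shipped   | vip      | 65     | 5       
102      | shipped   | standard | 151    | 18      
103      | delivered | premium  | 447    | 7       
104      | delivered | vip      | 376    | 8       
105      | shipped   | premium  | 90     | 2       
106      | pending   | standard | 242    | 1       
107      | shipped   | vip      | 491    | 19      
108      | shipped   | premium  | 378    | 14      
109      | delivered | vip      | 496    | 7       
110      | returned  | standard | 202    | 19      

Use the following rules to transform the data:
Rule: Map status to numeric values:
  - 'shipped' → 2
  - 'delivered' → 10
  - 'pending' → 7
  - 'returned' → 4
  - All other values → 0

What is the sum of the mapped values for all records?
51

Step 1: Apply mapping to each record
Step 2: Count by status:
  'shipped': 5 records × 2 = 10
  'delivered': 3 records × 10 = 30
  'pending': 1 records × 7 = 7
  'returned': 1 records × 4 = 4
Step 3: Sum all mapped values = 51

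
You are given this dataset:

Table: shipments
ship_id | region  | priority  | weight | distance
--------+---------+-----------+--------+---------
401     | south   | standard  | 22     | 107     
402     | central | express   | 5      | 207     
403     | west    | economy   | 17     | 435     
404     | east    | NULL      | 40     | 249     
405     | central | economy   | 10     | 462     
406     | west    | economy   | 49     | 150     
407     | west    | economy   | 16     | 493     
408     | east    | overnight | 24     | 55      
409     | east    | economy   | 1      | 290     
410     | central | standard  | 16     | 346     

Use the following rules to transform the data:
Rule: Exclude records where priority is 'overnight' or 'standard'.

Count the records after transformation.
7

Step 1: Count records to exclude
  - 1 (overnight) + 2 (standard) = 3 records
Step 2: Total records: 10
Step 3: Remaining = 10 - 3 = 7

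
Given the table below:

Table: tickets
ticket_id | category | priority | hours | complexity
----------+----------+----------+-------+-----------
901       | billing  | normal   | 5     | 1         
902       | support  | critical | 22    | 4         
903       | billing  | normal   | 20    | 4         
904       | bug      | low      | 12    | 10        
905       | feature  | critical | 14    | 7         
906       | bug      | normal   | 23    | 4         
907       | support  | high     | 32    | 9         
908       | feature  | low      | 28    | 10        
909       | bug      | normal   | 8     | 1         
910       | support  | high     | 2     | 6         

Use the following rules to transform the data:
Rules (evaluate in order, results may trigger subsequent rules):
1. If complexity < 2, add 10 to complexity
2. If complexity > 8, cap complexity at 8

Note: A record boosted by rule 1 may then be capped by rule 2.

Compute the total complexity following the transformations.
65

Step 1: Apply rule 1 to records with complexity < 2
  - 2 records get bonus of 10
  - Of these, 2 records then exceed 8 and get capped
Step 2: Apply rule 2 to records with complexity > 8
  - 3 records (original) are capped
Step 3: Calculate final sum = 65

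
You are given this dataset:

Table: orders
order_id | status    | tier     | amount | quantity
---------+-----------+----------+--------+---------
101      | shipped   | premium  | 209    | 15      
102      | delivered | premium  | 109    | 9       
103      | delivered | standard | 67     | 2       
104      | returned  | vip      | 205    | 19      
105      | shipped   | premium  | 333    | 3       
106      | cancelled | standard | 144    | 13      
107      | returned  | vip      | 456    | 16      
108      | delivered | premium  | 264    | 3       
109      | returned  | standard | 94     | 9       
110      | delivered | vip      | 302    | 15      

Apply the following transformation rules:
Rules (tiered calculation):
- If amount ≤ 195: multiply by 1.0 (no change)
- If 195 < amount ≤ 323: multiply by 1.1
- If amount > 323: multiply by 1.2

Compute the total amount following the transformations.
2438.8

Step 1: Tier 1 (amount ≤ 195): 4 records, sum = 414 × 1.0 = 414.0
Step 2: Tier 2 (195 < amount ≤ 323): 4 records, sum = 980 × 1.1 = 1078.0
Step 3: Tier 3 (amount > 323): 2 records, sum = 789 × 1.2 = 946.8
Step 4: Final sum = 414.0 + 1078.0 + 946.8 = 2438.8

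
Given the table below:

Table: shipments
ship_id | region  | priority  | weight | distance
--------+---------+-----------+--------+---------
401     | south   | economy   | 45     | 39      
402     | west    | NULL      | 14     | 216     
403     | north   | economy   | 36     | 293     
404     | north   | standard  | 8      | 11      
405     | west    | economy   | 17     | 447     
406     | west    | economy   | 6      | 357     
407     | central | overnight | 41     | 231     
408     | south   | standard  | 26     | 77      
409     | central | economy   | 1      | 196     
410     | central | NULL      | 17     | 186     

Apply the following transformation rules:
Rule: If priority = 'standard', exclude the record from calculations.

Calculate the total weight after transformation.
177

Step 1: Identify records where priority = 'standard'
Step 2: The excluded records sum to 34
Step 3: Original total weight = 211
Step 4: Remaining total = 211 - 34 = 177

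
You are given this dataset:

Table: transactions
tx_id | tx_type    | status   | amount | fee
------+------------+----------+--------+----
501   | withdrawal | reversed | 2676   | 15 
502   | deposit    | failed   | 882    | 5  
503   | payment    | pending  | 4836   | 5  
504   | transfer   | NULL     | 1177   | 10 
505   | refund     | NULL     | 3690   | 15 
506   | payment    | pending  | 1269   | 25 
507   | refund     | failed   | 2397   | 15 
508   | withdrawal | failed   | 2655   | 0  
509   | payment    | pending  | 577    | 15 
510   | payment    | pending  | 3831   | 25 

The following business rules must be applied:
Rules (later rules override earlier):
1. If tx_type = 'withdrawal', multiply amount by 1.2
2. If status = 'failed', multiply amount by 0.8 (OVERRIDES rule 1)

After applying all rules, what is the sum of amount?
23338.4

Step 1: Rule 2 takes priority for records with status = 'failed'
  - 3 records: 5934 × 0.8 = 4747.2
Step 2: Rule 1 applies to remaining records with tx_type = 'withdrawal'
  - 1 records: 2676 × 1.2 = 3211.2
Step 3: Other records unchanged: 15380
Step 4: Final sum = 4747.2 + 3211.2 + 15380 = 23338.4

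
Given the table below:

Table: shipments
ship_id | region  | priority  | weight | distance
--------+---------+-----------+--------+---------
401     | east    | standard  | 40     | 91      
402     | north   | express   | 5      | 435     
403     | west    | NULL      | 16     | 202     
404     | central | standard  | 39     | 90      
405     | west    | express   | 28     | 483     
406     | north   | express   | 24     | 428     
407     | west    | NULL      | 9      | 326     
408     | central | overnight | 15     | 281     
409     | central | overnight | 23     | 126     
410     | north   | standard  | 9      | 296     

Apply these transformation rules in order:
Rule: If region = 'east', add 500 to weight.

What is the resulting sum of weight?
708

Step 1: Count records where region = 'east': 1
Step 2: Total bonus added: 1 × 500 = 500
Step 3: Original sum of weight: 208
Step 4: Final sum = 208 + 500 = 708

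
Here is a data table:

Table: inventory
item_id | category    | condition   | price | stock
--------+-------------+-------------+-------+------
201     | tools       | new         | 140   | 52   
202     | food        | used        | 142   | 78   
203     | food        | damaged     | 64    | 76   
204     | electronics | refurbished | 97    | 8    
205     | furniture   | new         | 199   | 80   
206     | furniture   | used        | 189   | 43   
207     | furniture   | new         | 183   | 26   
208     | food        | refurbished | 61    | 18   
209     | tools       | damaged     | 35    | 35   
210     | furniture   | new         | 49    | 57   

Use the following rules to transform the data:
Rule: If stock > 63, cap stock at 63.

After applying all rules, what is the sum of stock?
428

Step 1: 3 records have stock > 63
Step 2: These records originally summed to 234
Step 3: After capping: 3 × 63 = 189
Step 4: Unaffected records sum: 239
Step 5: Final sum = 189 + 239 = 428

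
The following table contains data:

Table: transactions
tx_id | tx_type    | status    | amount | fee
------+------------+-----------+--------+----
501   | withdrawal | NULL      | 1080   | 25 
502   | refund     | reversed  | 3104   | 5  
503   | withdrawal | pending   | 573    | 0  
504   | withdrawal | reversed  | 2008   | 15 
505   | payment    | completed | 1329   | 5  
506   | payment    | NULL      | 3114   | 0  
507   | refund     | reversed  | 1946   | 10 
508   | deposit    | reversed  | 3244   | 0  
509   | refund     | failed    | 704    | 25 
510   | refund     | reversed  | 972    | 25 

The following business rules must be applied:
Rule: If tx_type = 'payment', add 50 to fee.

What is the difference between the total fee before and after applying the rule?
100

Step 1: Original sum of fee = 110
Step 2: 2 records have tx_type = 'payment'
Step 3: Each affected record changes by 50
Step 4: Total change = 2 × 50 = 100
Step 5: New sum = 110 + 100 = 210
Step 6: Difference = |210 - 110| = 100
        (Sum increased by 100)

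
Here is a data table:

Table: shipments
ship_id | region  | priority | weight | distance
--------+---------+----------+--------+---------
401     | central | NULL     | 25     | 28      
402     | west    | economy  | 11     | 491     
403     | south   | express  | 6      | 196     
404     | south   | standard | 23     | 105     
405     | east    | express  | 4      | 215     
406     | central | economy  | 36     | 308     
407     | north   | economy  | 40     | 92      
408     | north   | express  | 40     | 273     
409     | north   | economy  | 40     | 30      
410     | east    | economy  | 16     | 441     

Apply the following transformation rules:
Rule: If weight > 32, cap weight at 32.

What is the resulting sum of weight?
213

Step 1: 4 records have weight > 32
Step 2: These records originally summed to 156
Step 3: After capping: 4 × 32 = 128
Step 4: Unaffected records sum: 85
Step 5: Final sum = 128 + 85 = 213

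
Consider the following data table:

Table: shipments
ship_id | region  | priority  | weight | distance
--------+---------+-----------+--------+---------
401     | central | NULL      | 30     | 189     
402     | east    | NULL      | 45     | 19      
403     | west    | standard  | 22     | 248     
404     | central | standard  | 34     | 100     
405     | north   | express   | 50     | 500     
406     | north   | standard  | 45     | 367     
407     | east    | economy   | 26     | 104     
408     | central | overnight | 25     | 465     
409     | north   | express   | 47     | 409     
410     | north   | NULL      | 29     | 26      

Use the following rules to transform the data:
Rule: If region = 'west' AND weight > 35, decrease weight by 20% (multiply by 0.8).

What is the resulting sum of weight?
353

Step 1: Find records where region = 'west' AND weight > 35
Step 2: 0 records match, summing to 0
Step 3: After multiplier: 0 × 0.8 = 0.0
Step 4: Unaffected records sum: 353
Step 5: Final sum = 0.0 + 353 = 353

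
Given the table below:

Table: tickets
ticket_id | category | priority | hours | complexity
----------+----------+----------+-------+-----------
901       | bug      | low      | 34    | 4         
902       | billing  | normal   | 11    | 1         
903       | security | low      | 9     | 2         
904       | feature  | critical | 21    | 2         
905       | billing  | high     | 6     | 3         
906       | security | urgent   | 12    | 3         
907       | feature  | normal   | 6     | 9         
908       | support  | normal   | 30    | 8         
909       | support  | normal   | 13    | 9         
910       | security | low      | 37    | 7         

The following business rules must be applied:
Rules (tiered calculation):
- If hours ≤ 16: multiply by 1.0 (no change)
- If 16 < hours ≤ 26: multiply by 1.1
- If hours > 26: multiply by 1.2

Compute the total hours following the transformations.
201.3

Step 1: Tier 1 (hours ≤ 16): 6 records, sum = 57 × 1.0 = 57.0
Step 2: Tier 2 (16 < hours ≤ 26): 1 records, sum = 21 × 1.1 = 23.1
Step 3: Tier 3 (hours > 26): 3 records, sum = 101 × 1.2 = 121.2
Step 4: Final sum = 57.0 + 23.1 + 121.2 = 201.3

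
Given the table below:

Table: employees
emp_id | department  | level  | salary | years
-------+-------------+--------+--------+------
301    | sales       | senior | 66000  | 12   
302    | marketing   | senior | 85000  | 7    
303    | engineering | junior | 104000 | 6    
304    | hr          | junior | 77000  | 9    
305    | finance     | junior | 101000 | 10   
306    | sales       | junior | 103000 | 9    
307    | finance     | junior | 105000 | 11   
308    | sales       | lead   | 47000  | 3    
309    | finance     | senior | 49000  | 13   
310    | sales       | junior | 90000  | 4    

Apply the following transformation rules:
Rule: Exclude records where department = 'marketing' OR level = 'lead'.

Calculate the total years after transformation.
74

Step 1: Find records where department = 'marketing' OR level = 'lead'
Step 2: 2 records match, summing to 10
Step 3: Original sum: 84
Step 4: Remaining sum = 84 - 10 = 74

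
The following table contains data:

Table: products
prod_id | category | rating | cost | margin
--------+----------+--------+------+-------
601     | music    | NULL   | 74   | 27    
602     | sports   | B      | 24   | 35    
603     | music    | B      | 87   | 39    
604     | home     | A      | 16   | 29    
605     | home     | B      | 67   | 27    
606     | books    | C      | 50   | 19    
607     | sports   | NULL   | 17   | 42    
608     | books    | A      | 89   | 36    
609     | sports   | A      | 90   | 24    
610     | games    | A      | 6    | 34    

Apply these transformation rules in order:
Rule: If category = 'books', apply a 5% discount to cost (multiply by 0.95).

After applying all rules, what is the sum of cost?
513.05

Step 1: Records with category = 'books' have total cost = 139
Step 2: Apply multiplier: 139 × 0.95 = 132.05
Step 3: Other records total: 381
Step 4: Final sum = 132.05 + 381 = 513.05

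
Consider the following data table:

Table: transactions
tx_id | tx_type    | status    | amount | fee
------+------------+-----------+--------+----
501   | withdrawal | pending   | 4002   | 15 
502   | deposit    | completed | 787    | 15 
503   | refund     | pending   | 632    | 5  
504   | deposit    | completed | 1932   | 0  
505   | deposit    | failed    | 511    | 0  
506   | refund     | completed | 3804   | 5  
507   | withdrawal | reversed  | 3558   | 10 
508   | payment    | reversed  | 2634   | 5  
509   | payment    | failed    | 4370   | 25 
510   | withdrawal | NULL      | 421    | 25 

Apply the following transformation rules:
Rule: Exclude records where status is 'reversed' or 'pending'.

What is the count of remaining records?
6

Step 1: Count records to exclude
  - 2 (reversed) + 2 (pending) = 4 records
Step 2: Total records: 10
Step 3: Remaining = 10 - 4 = 6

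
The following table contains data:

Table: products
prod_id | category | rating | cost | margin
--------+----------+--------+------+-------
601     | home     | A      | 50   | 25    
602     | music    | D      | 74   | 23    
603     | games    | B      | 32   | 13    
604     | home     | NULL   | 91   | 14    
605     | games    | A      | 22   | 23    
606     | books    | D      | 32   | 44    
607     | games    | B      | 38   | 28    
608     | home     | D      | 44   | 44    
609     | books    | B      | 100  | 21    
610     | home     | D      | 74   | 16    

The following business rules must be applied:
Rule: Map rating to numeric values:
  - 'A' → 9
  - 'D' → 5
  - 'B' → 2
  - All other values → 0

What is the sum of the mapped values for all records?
44

Step 1: Apply mapping to each record
Step 2: Count by status:
  'A': 2 records × 9 = 18
  'D': 4 records × 5 = 20
  'B': 3 records × 2 = 6
Step 3: Sum all mapped values = 44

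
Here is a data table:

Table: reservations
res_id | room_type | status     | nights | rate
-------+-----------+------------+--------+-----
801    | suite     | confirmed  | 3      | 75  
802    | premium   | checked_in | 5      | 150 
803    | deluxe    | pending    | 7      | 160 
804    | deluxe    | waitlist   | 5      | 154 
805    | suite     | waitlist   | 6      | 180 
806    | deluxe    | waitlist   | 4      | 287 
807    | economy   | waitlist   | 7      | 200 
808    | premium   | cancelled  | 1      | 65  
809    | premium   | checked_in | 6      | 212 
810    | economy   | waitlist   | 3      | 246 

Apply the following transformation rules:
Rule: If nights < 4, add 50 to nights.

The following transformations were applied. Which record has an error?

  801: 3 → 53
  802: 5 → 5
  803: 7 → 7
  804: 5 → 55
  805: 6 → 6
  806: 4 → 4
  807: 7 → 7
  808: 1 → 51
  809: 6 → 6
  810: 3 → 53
Record 804 has an error. The correct transformed value should be 5, not 55.

Step 1: Check each record against the rule
Step 2: Record 804 has nights = 5
Step 3: Since 5 >= 4, the bonus should not have been applied
Step 4: Correct value = 5, but claimed value = 55
Conclusion: Record 804 has the error.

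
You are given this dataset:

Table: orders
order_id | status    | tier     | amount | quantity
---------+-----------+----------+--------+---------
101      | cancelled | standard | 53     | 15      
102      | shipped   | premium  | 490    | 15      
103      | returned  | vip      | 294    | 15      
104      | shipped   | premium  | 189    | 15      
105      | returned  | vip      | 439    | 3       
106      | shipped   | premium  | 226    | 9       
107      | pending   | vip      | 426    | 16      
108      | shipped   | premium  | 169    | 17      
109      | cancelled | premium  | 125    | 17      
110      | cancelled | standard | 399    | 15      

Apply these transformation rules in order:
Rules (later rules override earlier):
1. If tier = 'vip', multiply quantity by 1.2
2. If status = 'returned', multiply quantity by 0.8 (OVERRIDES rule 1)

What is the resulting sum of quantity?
136.6

Step 1: Rule 2 takes priority for records with status = 'returned'
  - 2 records: 18 × 0.8 = 14.4
Step 2: Rule 1 applies to remaining records with tier = 'vip'
  - 1 records: 16 × 1.2 = 19.2
Step 3: Other records unchanged: 103
Step 4: Final sum = 14.4 + 19.2 + 103 = 136.6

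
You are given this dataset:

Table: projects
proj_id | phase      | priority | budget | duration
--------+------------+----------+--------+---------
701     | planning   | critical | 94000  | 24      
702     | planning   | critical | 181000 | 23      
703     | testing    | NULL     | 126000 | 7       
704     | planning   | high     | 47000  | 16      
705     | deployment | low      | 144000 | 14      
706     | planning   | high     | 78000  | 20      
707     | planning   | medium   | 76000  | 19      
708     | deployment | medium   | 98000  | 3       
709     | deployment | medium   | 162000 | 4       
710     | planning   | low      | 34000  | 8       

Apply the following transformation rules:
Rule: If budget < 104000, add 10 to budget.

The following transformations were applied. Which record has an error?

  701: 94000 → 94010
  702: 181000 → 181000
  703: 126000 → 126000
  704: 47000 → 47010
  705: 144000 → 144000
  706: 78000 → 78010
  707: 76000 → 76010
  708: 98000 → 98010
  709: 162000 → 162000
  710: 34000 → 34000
Record 710 has an error. The correct transformed value should be 34010, not 34000.

Step 1: Check each record against the rule
Step 2: Record 710 has budget = 34000
Step 3: Since 34000 < 104000, the bonus should have been applied
Step 4: Correct value = 34010, but claimed value = 34000
Conclusion: Record 710 has the error.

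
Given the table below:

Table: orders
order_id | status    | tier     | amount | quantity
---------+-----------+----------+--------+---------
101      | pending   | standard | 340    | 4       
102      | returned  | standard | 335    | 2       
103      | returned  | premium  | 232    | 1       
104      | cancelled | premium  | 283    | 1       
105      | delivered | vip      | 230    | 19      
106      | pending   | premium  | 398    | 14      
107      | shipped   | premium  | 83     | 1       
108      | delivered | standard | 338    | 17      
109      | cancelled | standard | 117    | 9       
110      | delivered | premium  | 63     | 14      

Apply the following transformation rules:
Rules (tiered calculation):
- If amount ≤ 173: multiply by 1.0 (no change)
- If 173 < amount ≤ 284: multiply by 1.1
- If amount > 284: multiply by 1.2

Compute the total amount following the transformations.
2775.7

Step 1: Tier 1 (amount ≤ 173): 3 records, sum = 263 × 1.0 = 263.0
Step 2: Tier 2 (173 < amount ≤ 284): 3 records, sum = 745 × 1.1 = 819.5
Step 3: Tier 3 (amount > 284): 4 records, sum = 1411 × 1.2 = 1693.2
Step 4: Final sum = 263.0 + 819.5 + 1693.2 = 2775.7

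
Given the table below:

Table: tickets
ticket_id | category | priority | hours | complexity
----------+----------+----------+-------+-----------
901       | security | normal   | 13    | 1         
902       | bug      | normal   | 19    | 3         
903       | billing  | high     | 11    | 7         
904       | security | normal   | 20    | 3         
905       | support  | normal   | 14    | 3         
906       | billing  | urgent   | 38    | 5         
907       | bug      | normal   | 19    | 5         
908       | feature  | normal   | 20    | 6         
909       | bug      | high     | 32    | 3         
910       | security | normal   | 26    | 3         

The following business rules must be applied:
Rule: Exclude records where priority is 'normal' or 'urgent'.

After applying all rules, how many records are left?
2

Step 1: Count records to exclude
  - 7 (normal) + 1 (urgent) = 8 records
Step 2: Total records: 10
Step 3: Remaining = 10 - 8 = 2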